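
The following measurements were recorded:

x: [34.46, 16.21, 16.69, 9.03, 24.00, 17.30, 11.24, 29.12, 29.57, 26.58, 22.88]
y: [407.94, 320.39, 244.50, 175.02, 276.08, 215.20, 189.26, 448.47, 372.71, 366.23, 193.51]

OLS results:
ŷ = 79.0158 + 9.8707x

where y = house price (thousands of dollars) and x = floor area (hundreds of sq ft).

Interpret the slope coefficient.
For each additional hundred sq ft of floor area, predicted house price increases by approximately 9.8707 thousand dollars.

β₁ = 9.8707 is the change in predicted house price (thousand dollars) per additional hundred sq ft of floor area.

Interpretation:
- Floor area up by 1 hundred sq ft → predicted house price increases by 9.8707 thousand dollars
- This is a linear approximation: the same per-unit change is assumed across the whole observed x range

(β₀ = 79.0158 is the fitted value at x = 0 and is not part of the slope interpretation.)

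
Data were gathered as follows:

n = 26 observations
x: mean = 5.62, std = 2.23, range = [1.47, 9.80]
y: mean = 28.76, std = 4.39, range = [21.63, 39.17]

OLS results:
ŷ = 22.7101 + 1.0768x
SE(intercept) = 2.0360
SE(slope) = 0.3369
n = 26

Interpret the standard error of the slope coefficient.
SE(β̂₁) = 0.3369 is the estimated standard deviation of the slope estimate across repeated samples; relative to β̂₁ = 1.0768 that is 31.3%, a moderately precise estimate.

SE(β̂₁) = s / √Sxx, where s is the residual standard deviation and Sxx = Σ(x − x̄)². It is the yardstick for how far β̂₁ = 1.0768 could plausibly be from the true slope.

Relative precision:
- SE / |β̂₁| = 0.3369 / 1.0768 = 31.3%
- Rule of thumb (under 20%: precise; 20% to under 50%: moderately precise; 50% or more: imprecise) → moderately precise

Link to interval estimation: a confidence interval for β₁ is β̂₁ ± t* × 0.3369, so SE sets the half-width per unit of t*.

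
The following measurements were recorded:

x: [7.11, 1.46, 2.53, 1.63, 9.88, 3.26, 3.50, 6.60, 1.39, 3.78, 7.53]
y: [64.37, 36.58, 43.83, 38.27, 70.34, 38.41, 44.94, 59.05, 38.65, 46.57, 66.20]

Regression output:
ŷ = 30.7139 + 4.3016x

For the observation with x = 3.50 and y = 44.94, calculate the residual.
Residual = -0.8295

The residual is the difference between the actual value and the predicted value:

Residual = y - ŷ

Step 1: Calculate predicted value
ŷ = 30.7139 + 4.3016 × 3.50
ŷ = 45.7695

Step 2: Calculate residual
Residual = 44.94 - 45.7695
Residual = -0.8295

Sign check: y < ŷ, so the point is below the line and the fit overestimates here.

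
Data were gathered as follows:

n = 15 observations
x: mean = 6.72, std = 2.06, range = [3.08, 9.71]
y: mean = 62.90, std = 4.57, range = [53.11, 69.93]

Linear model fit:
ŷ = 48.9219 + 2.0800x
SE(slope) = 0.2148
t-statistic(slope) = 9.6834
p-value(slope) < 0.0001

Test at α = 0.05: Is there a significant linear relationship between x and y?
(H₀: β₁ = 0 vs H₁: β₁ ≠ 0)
p-value < 0.0001 < α = 0.05, so we reject H₀. The relationship is significant.

Hypothesis test for the slope coefficient:

H₀: β₁ = 0 (no linear relationship)
H₁: β₁ ≠ 0 (linear relationship exists)

Test statistic: t = β̂₁ / SE(β̂₁) = 2.0800 / 0.2148 = 9.6834

The p-value (<0.0001) is the probability, under H₀, of a t-statistic at least as extreme as |t| = 9.6834 (two-sided, df = n − 2 = 13).

Decision rule: reject H₀ if p-value < α.
p-value < 0.0001 < α = 0.05 → reject H₀.

Conclusion: the linear association between x and y is significant at the 5% level.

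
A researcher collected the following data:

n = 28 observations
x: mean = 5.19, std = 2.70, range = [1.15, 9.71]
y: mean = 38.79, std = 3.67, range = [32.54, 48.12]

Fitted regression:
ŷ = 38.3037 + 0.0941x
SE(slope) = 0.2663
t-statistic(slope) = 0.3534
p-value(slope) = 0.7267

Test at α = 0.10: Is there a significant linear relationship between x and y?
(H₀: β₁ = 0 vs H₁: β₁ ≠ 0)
Fail to reject H₀: p-value = 0.7267 ≥ α = 0.10. The linear relationship is not significant at the 10% level.

Hypothesis test for the slope coefficient:

H₀: β₁ = 0 (no linear relationship)
H₁: β₁ ≠ 0 (linear relationship exists)

Test statistic: t = β̂₁ / SE(β̂₁) = 0.0941 / 0.2663 = 0.3534

The p-value (0.7267) is the probability, under H₀, of a t-statistic at least as extreme as |t| = 0.3534 (two-sided, df = n − 2 = 26).

Decision rule: reject H₀ if p-value < α.
p-value = 0.7267 ≥ α = 0.10 → fail to reject H₀.

There is not sufficient evidence at the 10% significance level to conclude that a linear relationship exists between x and y.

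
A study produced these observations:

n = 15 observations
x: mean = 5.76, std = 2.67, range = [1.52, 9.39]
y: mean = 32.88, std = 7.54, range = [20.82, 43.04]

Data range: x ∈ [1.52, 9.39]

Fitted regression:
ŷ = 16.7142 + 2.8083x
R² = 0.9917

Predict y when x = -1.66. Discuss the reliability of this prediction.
ŷ = 12.0524 (extrapolation — x = -1.66 lies outside [1.52, 9.39], so reliability is low).

Prediction calculation:
ŷ = 16.7142 + 2.8083 × (-1.66)
ŷ = 12.0524

Reliability:
- Data range: x ∈ [1.52, 9.39]
- Prediction point: x = -1.66 is 3.18 units below the observed range → this is EXTRAPOLATION, not interpolation

Why that matters here:
- R² describes fit only over the sampled x values; it says nothing about behaviour beyond them
- The standard error of prediction grows with (x − x̄)², and x = -1.66 is far from x̄ = 5.76
- The linear relationship may not hold outside the observed range

Report the number if required, but flag clearly that it is an extrapolation.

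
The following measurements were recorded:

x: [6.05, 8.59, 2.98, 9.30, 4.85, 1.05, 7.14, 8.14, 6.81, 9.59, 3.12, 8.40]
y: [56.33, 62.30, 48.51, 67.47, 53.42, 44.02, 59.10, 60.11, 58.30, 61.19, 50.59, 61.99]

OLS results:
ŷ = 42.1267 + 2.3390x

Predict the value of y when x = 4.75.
ŷ = 53.2370

x = 4.75 lies inside the observed range [1.05, 9.59], so the fitted equation applies directly:

ŷ = 42.1267 + 2.3390 × 4.75
ŷ = 42.1267 + 11.1103
ŷ = 53.2370

This is the fitted mean response at that x — an individual observation would come with a wider prediction interval.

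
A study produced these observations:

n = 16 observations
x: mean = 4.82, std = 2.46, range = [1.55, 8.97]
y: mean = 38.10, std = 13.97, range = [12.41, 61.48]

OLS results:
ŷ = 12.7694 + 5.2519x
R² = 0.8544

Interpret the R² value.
The model explains 85.44% of the variance in y (R² = 0.8544), leaving 14.56% unexplained; the fit is strong.

R² = 1 − SS_res/SS_tot compares the residual scatter to the total scatter of y about its mean.

Here R² = 0.8544:
- Explained: 85.44% of the variation in y
- Unexplained (residual): 100% − 85.44% = 14.56%
- Rule of thumb (below 0.3 weak; 0.3 to below 0.7 moderate; 0.7 and above strong) → strong

Note: R² says nothing about causation, and a high R² does not by itself mean the linear form is appropriate — check the residuals.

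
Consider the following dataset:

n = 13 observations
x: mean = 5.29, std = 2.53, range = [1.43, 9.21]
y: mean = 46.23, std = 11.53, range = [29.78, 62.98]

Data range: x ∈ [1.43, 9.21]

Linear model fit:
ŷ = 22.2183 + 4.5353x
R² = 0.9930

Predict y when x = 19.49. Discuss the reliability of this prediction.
The equation gives ŷ = 110.6113; however x = 19.49 is 10.28 units above the observed range, so this extrapolated value should not be trusted.

Prediction calculation:
ŷ = 22.2183 + 4.5353 × 19.49
ŷ = 110.6113

Reliability:
- Data range: x ∈ [1.43, 9.21]
- Prediction point: x = 19.49 is 10.28 units above the observed range → this is EXTRAPOLATION, not interpolation

Why that matters here:
- The linear relationship may not hold outside the observed range
- Real relationships often flatten, saturate, or turn nonlinear at extremes
- R² describes fit only over the sampled x values; it says nothing about behaviour beyond them

A defensible statement: 'if the linear trend continued to x = 19.49, y would be about 110.6113' — the premise is untested.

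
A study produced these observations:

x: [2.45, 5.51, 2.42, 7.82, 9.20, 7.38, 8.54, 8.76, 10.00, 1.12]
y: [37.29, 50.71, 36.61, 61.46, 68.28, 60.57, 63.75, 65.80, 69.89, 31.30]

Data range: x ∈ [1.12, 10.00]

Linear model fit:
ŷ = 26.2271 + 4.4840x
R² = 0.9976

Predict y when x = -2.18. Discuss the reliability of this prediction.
The equation gives ŷ = 16.4520; however x = -2.18 is 3.30 units below the observed range, so this extrapolated value should not be trusted.

Prediction calculation:
ŷ = 26.2271 + 4.4840 × (-2.18)
ŷ = 16.4520

Reliability:
- Data range: x ∈ [1.12, 10.00]
- Prediction point: x = -2.18 is 3.30 units below the observed range → this is EXTRAPOLATION, not interpolation

Why that matters here:
- There are no observations near this x to validate the fitted line there
- The standard error of prediction grows with (x − x̄)², and x = -2.18 is far from x̄ = 6.32
- R² describes fit only over the sampled x values; it says nothing about behaviour beyond them

Report the number if required, but flag clearly that it is an extrapolation.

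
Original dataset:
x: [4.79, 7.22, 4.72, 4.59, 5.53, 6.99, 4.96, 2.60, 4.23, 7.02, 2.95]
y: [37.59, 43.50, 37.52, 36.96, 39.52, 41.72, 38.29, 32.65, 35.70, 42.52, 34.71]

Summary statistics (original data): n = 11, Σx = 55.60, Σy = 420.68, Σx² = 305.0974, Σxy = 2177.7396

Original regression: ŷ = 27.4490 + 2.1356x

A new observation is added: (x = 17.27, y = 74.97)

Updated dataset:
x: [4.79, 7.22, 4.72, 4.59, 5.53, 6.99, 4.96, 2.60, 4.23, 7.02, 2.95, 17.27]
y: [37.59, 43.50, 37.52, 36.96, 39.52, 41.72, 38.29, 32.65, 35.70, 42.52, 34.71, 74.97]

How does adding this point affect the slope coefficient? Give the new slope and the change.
The slope changes from 2.1356 to 2.8763 (change of +0.7407, or +34.7%).

The new point has HIGH LEVERAGE: x = 17.27 is far from the original mean x̄ = 55.60/11 ≈ 5.05 (original range [2.60, 7.22]).

Step 1: Update the sums with the new point (n goes from 11 to 12)
Σx  = 55.60 + 17.27 = 72.87
Σy  = 420.68 + 74.97 = 495.65
Σx² = 305.0974 + 17.27² = 305.0974 + 298.2529 = 603.3503
Σxy = 2177.7396 + 17.27×74.97 = 2177.7396 + 1294.7319 = 3472.4715

Step 2: Recompute the slope with b₁ = (nΣxy − ΣxΣy) / (nΣx² − (Σx)²)
Numerator   = 12×3472.4715 − 72.87×495.65 = 41669.6580 − 36118.0155 = 5551.6425
Denominator = 12×603.3503 − 72.87² = 7240.2036 − 5310.0369 = 1930.1667
b₁(new) = 5551.6425 / 1930.1667 = 2.8763

(Same formula on the original sums: (11×2177.7396 − 55.60×420.68) / (11×305.0974 − 55.60²) = 565.3276 / 264.7114 = 2.1356, matching the given fit.)

Step 3: Change in slope
Δβ₁ = 2.8763 − 2.1356 = +0.7407
Relative change = +0.7407 / 2.1356 × 100% = +34.7%
→ the slope increases when the point is added.

Because the point sits above the extension of the original line at a high-leverage x, it tilts the fit up.
In practice: examine leverage (hᵢ) and Cook's distance rather than deleting it automatically.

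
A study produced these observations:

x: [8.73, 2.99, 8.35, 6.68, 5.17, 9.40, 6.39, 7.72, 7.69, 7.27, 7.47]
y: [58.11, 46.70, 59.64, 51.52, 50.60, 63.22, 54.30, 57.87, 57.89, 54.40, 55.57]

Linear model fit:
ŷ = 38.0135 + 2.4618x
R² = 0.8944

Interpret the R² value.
The model explains 89.44% of the variance in y (R² = 0.8944), leaving 10.56% unexplained; the fit is strong.

R² = 1 − SS_res/SS_tot compares the residual scatter to the total scatter of y about its mean.

Here R² = 0.8944:
- Explained: 89.44% of the variation in y
- Unexplained (residual): 100% − 89.44% = 10.56%
- Rule of thumb (below 0.3 weak; 0.3 to below 0.7 moderate; 0.7 and above strong) → strong

Note: R² says nothing about causation, and a high R² does not by itself mean the linear form is appropriate — check the residuals.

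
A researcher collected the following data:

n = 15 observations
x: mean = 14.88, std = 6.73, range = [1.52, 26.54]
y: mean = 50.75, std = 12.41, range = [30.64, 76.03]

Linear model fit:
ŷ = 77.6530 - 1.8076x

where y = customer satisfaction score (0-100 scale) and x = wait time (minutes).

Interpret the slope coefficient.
For each additional minute of wait time, predicted satisfaction score decreases by approximately 1.8076 points.

β₁ = -1.8076 is the change in predicted satisfaction score (points) per additional minute of wait time.

Interpretation:
- Wait time up by 1 minute → predicted satisfaction score decreases by 1.8076 points
- The effect is assumed constant over the observed range of x (linearity)
- The slope describes association in these data, not necessarily a causal effect

(β₀ = 77.6530 is the fitted value at x = 0 and is not part of the slope interpretation.)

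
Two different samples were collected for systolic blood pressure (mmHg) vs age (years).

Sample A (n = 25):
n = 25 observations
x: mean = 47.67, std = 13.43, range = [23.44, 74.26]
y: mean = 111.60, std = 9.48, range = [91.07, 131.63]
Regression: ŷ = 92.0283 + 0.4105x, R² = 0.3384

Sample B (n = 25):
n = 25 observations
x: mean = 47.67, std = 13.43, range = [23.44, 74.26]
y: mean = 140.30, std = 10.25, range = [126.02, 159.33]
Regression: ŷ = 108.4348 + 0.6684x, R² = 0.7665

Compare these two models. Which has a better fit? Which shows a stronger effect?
Model B has the better fit (R² = 0.7665 vs 0.3384). Model B shows the stronger effect (|β₁| = 0.6684 vs 0.4105).

Model Comparison:

Which explains more variance? (R²)
- Model A: R² = 0.3384 → 33.84% of variance in blood pressure explained
- Model B: R² = 0.7665 → 76.65% of variance in blood pressure explained
- 0.7665 > 0.3384 → Model B has the better fit

Which has the larger per-year effect? (|β₁|)
- Model A: β₁ = 0.4105 → predicted blood pressure rises 0.4105 mmHg per additional year of age
- Model B: β₁ = 0.6684 → predicted blood pressure rises 0.6684 mmHg per additional year of age
- |0.4105| < |0.6684| → Model B shows the stronger marginal effect

Notes:
- R² measures how tightly points cluster around the line; β₁ measures how steep the line is — they answer different questions.
- A steeper slope doesn't make a better model if the scatter around the line is large.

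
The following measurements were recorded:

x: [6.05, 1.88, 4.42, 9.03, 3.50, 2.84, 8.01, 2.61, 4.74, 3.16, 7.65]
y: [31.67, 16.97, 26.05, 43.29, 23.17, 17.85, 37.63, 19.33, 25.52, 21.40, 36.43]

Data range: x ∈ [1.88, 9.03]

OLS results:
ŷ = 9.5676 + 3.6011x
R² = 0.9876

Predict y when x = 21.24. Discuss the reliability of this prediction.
The equation gives ŷ = 86.0550; however x = 21.24 is 12.21 units above the observed range, so this extrapolated value should not be trusted.

Prediction calculation:
ŷ = 9.5676 + 3.6011 × 21.24
ŷ = 86.0550

Reliability:
- Data range: x ∈ [1.88, 9.03]
- Prediction point: x = 21.24 is 12.21 units above the observed range → this is EXTRAPOLATION, not interpolation

Why that matters here:
- R² describes fit only over the sampled x values; it says nothing about behaviour beyond them
- The linear relationship may not hold outside the observed range

The R² = 0.9876 only validates the fit within [1.88, 9.03]; treat ŷ = 86.0550 with caution.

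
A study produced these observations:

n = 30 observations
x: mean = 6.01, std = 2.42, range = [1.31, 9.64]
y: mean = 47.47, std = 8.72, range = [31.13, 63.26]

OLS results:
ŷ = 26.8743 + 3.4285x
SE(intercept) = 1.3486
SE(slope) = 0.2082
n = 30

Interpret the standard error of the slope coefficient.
SE(slope) = 0.2082 measures the uncertainty in the estimated slope. The coefficient is estimated precisely (SE/|β̂₁| = 6.1%).

What SE measures:
- The standard error quantifies the sampling variability of the coefficient estimate
- It is the estimated standard deviation of β̂₁ across hypothetical repeated samples of the same size
- Smaller SE → more precise estimate

Relative precision:
- SE / |β̂₁| = 0.2082 / 3.4285 = 6.1%
- Rule of thumb (under 20%: precise; 20% to under 50%: moderately precise; 50% or more: imprecise) → precise

Rough 95% range (±2 SE): 3.4285 ± 0.4164 → (3.0121, 3.8449).

What drives SE(β̂₁): wider spread of x values → smaller SE.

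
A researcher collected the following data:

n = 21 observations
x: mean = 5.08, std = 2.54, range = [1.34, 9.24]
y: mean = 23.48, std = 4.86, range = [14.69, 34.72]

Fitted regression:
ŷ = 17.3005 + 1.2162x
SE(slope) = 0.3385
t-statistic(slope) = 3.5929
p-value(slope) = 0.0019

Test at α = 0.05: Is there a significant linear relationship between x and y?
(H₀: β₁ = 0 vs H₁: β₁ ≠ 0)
Since p-value = 0.0019 < α = 0.05, reject H₀ — the slope is significantly different from 0.

Hypothesis test for the slope coefficient:

H₀: β₁ = 0 (no linear relationship)
H₁: β₁ ≠ 0 (linear relationship exists)

Test statistic: t = β̂₁ / SE(β̂₁) = 1.2162 / 0.3385 = 3.5929

With df = 19, the two-sided p-value for |t| = 3.5929 is 0.0019.

Decision rule: reject H₀ if p-value < α.
p-value = 0.0019 < α = 0.05 → reject H₀.

At α = 0.05 the data do provide convincing evidence of a nonzero slope.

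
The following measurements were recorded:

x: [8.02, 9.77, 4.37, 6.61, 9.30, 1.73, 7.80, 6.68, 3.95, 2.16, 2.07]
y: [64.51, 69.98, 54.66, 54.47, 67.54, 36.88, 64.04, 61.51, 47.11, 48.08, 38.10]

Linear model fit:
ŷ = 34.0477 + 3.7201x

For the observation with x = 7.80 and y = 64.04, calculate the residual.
Residual = 0.9755

The residual is the difference between the actual value and the predicted value:

Residual = y - ŷ

Step 1: Calculate predicted value
ŷ = 34.0477 + 3.7201 × 7.80
ŷ = 63.0645

Step 2: Calculate residual
Residual = 64.04 - 63.0645
Residual = 0.9755

The residual is positive, so the observed y = 64.04 sits above the regression line (the line underestimates it by 0.9755).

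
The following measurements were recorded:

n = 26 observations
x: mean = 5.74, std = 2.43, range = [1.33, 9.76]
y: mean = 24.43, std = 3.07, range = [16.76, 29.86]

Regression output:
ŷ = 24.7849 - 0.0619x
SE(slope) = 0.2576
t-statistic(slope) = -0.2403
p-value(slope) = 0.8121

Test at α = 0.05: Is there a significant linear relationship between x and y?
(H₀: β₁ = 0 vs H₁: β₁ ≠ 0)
p-value = 0.8121 ≥ α = 0.05, so we fail to reject H₀. The relationship is not significant.

Hypothesis test for the slope coefficient:

H₀: β₁ = 0 (no linear relationship)
H₁: β₁ ≠ 0 (linear relationship exists)

Test statistic: t = β̂₁ / SE(β̂₁) = -0.0619 / 0.2576 = -0.2403

The p-value (0.8121) is the probability, under H₀, of a t-statistic at least as extreme as |t| = 0.2403 (two-sided, df = n − 2 = 24).

Decision rule: reject H₀ if p-value < α.
p-value = 0.8121 ≥ α = 0.05 → fail to reject H₀.

At α = 0.05 the data do not provide convincing evidence of a nonzero slope.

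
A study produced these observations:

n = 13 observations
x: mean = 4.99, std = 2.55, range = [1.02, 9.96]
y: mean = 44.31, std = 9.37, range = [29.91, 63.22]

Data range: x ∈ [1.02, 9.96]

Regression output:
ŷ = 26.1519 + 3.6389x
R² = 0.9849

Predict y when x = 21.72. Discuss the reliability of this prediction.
The equation gives ŷ = 105.1888; however x = 21.72 is 11.76 units above the observed range, so this extrapolated value should not be trusted.

Prediction calculation:
ŷ = 26.1519 + 3.6389 × 21.72
ŷ = 105.1888

Reliability:
- Data range: x ∈ [1.02, 9.96]
- Prediction point: x = 21.72 is 11.76 units above the observed range → this is EXTRAPOLATION, not interpolation

Why that matters here:
- There are no observations near this x to validate the fitted line there
- Real relationships often flatten, saturate, or turn nonlinear at extremes
- The standard error of prediction grows with (x − x̄)², and x = 21.72 is far from x̄ = 4.99

A defensible statement: 'if the linear trend continued to x = 21.72, y would be about 105.1888' — the premise is untested.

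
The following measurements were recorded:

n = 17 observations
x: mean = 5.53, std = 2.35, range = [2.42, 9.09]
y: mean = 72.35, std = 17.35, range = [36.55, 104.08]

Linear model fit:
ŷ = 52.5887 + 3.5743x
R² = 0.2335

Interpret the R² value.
R² = 0.2335 means 23.35% of the variation in y is explained by the linear relationship with x. This indicates a weak fit.

The coefficient of determination R² is the fraction of the total variation in y that the fitted line accounts for.

Here R² = 0.2335:
- Explained: 23.35% of the variation in y
- Unexplained (residual): 100% − 23.35% = 76.65%
- Rule of thumb (below 0.3 weak; 0.3 to below 0.7 moderate; 0.7 and above strong) → weak

Note: R² says nothing about causation, and a high R² does not by itself mean the linear form is appropriate — check the residuals.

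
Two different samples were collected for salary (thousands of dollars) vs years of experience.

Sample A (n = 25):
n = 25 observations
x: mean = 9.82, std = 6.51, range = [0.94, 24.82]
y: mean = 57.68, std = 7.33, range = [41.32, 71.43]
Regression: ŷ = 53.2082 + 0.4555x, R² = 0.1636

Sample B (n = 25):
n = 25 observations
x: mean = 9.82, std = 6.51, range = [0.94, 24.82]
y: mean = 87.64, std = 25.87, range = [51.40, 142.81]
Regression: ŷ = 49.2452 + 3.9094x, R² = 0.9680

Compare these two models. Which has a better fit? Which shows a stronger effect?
Model B has the better fit (R² = 0.9680 vs 0.1636). Model B shows the stronger effect (|β₁| = 3.9094 vs 0.4555).

Model Comparison:

Which explains more variance? (R²)
- Model A: R² = 0.1636 → 16.36% of variance in salary explained
- Model B: R² = 0.9680 → 96.80% of variance in salary explained
- 0.9680 > 0.1636 → Model B has the better fit

Which has the larger per-year effect? (|β₁|)
- Model A: β₁ = 0.4555 → predicted salary rises 0.4555 thousand dollars per additional year of experience
- Model B: β₁ = 3.9094 → predicted salary rises 3.9094 thousand dollars per additional year of experience
- |0.4555| < |3.9094| → Model B shows the stronger marginal effect

Notes:
- The two samples could reflect different populations, time periods, or measurement quality.
- R² measures how tightly points cluster around the line; β₁ measures how steep the line is — they answer different questions.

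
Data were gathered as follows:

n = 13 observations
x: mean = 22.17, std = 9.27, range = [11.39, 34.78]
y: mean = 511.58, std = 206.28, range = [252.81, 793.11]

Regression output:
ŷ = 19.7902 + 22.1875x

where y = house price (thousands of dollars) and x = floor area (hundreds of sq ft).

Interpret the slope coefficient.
On average, house price is about 22.1875 thousand dollars higher for every extra hundred sq ft of floor area.

β₁ = 22.1875 is the change in predicted house price (thousand dollars) per additional hundred sq ft of floor area.

Interpretation:
- Floor area up by 1 hundred sq ft → predicted house price increases by 22.1875 thousand dollars
- This is a linear approximation: the same per-unit change is assumed across the whole observed x range
- The sign (+) gives the direction; the magnitude 22.1875 gives the size of the effect per hundred sq ft

The intercept β₀ = 19.7902 is the predicted house price when floor area = 0; since the smallest observed x is 11.39, this is an extrapolation and mainly anchors the line.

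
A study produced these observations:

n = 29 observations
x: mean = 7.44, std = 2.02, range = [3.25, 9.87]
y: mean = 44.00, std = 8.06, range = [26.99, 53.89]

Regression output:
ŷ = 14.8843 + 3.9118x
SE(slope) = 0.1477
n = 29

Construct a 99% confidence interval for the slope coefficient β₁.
The 99% CI for β₁ is (3.5026, 4.3210)

Confidence interval for the slope:

The 99% CI for β₁ is: β̂₁ ± t*(α/2, n-2) × SE(β̂₁)

Step 1: Find critical t-value
- Confidence level = 0.99
- Degrees of freedom = n - 2 = 29 - 2 = 27
- t*(α/2, 27) = 2.7707

Step 2: Calculate margin of error
Margin = 2.7707 × 0.1477 = 0.4092

Step 3: Construct interval
CI = 3.9118 ± 0.4092
CI = (3.5026, 4.3210)

Interpretation: We are 99% confident that the true slope β₁ lies between 3.5026 and 4.3210.
Both endpoints are positive, so the data support a genuinely positive slope at this confidence level.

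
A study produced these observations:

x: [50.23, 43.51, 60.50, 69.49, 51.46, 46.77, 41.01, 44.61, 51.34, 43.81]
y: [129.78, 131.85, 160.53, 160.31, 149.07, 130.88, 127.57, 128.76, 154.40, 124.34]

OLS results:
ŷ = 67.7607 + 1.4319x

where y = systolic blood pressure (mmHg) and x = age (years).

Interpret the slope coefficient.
On average, blood pressure is about 1.4319 mmHg higher for every extra year of age.

The slope coefficient β₁ = 1.4319 represents the marginal effect of age on blood pressure.

Interpretation:
- Age up by 1 year → predicted blood pressure increases by 1.4319 mmHg
- This is a linear approximation: the same per-unit change is assumed across the whole observed x range

The intercept β₀ = 67.7607 is the predicted blood pressure when age = 0; since the smallest observed x is 41.01, this is an extrapolation and mainly anchors the line.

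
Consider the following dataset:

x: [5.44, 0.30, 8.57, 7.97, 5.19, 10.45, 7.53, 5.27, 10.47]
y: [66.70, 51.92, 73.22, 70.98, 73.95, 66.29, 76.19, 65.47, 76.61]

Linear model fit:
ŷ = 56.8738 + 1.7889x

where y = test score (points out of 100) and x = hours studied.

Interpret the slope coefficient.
An increase of one hour in study time is associated with a 1.7889 points increase in predicted test score.

The slope coefficient β₁ = 1.7889 represents the marginal effect of study time on test score.

Interpretation:
- Study time up by 1 hour → predicted test score increases by 1.7889 points
- This is a linear approximation: the same per-unit change is assumed across the whole observed x range
- The slope describes association in these data, not necessarily a causal effect

(β₀ = 56.8738 is the fitted value at x = 0 and is not part of the slope interpretation.)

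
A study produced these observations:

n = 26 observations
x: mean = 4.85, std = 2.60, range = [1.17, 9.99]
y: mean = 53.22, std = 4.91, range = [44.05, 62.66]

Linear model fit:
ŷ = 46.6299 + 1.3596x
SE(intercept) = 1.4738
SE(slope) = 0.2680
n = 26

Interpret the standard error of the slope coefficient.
The slope 1.3596 is pinned down to within about ±0.2680 (one SE) by these data — relative uncertainty 19.7%, i.e. precise.

SE(β̂₁) = 0.2680 says: if we drew many samples of n = 26 from the same population and refit each time, the fitted slopes would scatter with a standard deviation of roughly 0.2680 around the true β₁.

Relative precision:
- SE / |β̂₁| = 0.2680 / 1.3596 = 19.7%
- Rule of thumb (under 20%: precise; 20% to under 50%: moderately precise; 50% or more: imprecise) → precise

Link to interval estimation: a confidence interval for β₁ is β̂₁ ± t* × 0.2680, so SE sets the half-width per unit of t*.

What drives SE(β̂₁): larger n (here n = 26) → smaller SE.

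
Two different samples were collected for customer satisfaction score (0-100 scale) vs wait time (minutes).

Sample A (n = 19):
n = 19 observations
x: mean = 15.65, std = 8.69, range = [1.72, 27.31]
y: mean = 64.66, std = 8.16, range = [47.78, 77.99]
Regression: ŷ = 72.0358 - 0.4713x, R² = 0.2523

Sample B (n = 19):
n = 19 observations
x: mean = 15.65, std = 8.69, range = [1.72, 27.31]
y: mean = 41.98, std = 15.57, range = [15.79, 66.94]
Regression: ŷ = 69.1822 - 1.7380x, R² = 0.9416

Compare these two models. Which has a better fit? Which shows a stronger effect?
Model B has the better fit (R² = 0.9416 vs 0.2523). Model B shows the stronger effect (|β₁| = 1.7380 vs 0.4713).

Model Comparison:

Goodness of fit (R²):
- Model A: R² = 0.2523 → 25.23% of variance in satisfaction score explained
- Model B: R² = 0.9416 → 94.16% of variance in satisfaction score explained
- 0.9416 > 0.2523 → Model B has the better fit

Effect size (slope magnitude):
- Model A: β₁ = -0.4713 → predicted satisfaction score falls 0.4713 points per additional minute of wait time
- Model B: β₁ = -1.7380 → predicted satisfaction score falls 1.7380 points per additional minute of wait time
- |-0.4713| < |-1.7380| → Model B shows the stronger marginal effect

Notes:
- The two samples could reflect different populations, time periods, or measurement quality.
- R² measures how tightly points cluster around the line; β₁ measures how steep the line is — they answer different questions.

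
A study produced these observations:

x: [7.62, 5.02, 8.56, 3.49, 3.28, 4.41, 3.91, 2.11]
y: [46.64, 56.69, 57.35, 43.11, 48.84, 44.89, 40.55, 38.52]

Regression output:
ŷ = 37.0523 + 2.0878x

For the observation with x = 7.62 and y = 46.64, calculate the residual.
Residual = -6.3213

The residual is the difference between the actual value and the predicted value:

Residual = y - ŷ

Step 1: Calculate predicted value
ŷ = 37.0523 + 2.0878 × 7.62
ŷ = 52.9613

Step 2: Calculate residual
Residual = 46.64 - 52.9613
Residual = -6.3213

The residual is negative, so the observed y = 46.64 sits below the regression line (the line overestimates it by 6.3213).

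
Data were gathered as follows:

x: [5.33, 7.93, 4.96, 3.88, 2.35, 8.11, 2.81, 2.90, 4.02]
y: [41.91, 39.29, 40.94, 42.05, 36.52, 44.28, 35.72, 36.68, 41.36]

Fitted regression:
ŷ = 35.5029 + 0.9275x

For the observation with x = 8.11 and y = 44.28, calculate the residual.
Residual = 1.2551

The residual is the difference between the actual value and the predicted value:

Residual = y - ŷ

Step 1: Calculate predicted value
ŷ = 35.5029 + 0.9275 × 8.11
ŷ = 43.0249

Step 2: Calculate residual
Residual = 44.28 - 43.0249
Residual = 1.2551

Sign check: y > ŷ, so the point is above the line and the fit underestimates here.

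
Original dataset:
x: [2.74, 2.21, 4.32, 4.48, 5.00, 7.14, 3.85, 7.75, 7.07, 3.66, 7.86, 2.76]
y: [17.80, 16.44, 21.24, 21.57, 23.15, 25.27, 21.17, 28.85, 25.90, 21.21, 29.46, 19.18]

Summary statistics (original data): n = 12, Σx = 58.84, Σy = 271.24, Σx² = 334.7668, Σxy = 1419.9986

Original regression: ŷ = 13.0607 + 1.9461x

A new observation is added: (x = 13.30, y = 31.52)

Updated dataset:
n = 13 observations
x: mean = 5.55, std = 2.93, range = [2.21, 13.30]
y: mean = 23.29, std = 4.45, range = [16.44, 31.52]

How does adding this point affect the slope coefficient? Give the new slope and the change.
The slope changes from 1.9461 to 1.4293 (change of -0.5168, or -26.6%).

x = 13.30 lies well outside the original x-range [2.21, 7.86] (x̄ ≈ 4.90), so this observation has high leverage and can move the slope substantially.

Step 1: Update the sums with the new point (n goes from 12 to 13)
Σx  = 58.84 + 13.30 = 72.14
Σy  = 271.24 + 31.52 = 302.76
Σx² = 334.7668 + 13.30² = 334.7668 + 176.8900 = 511.6568
Σxy = 1419.9986 + 13.30×31.52 = 1419.9986 + 419.2160 = 1839.2146

Step 2: Recompute the slope with b₁ = (nΣxy − ΣxΣy) / (nΣx² − (Σx)²)
Numerator   = 13×1839.2146 − 72.14×302.76 = 23909.7898 − 21841.1064 = 2068.6834
Denominator = 13×511.6568 − 72.14² = 6651.5384 − 5204.1796 = 1447.3588
b₁(new) = 2068.6834 / 1447.3588 = 1.4293

(Same formula on the original sums: (12×1419.9986 − 58.84×271.24) / (12×334.7668 − 58.84²) = 1080.2216 / 555.0560 = 1.9461, matching the given fit.)

Step 3: Change in slope
Δβ₁ = 1.4293 − 1.9461 = -0.5168
Relative change = -0.5168 / 1.9461 × 100% = -26.6%
→ the slope decreases when the point is added.

Because the point sits below the extension of the original line at a high-leverage x, it tilts the fit down.
In practice: investigate whether it comes from the same population as the rest of the sample.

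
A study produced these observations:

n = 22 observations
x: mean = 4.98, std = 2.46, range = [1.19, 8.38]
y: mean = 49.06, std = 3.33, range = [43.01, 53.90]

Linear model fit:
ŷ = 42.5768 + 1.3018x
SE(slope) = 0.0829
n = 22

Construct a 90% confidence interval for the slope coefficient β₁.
The 90% CI for β₁ is (1.1588, 1.4448)

Confidence interval for the slope:

The 90% CI for β₁ is: β̂₁ ± t*(α/2, n-2) × SE(β̂₁)

Step 1: Find critical t-value
- Confidence level = 0.9
- Degrees of freedom = n - 2 = 22 - 2 = 20
- t*(α/2, 20) = 1.7247

Step 2: Calculate margin of error
Margin = 1.7247 × 0.0829 = 0.1430

Step 3: Construct interval
CI = 1.3018 ± 0.1430
CI = (1.1588, 1.4448)

Interpretation: each one-unit increase in x is associated with a change in mean y of between 1.1588 and 1.4448, with 90% confidence.
Both endpoints are positive, so the data support a genuinely positive slope at this confidence level.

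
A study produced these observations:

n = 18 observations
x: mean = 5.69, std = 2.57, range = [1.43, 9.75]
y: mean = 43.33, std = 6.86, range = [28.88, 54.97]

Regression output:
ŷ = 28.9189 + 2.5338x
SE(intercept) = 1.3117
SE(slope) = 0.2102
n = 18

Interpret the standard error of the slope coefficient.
SE(slope) = 0.2102 measures the uncertainty in the estimated slope. The coefficient is estimated precisely (SE/|β̂₁| = 8.3%).

What SE measures:
- The standard error quantifies the sampling variability of the coefficient estimate
- It is the estimated standard deviation of β̂₁ across hypothetical repeated samples of the same size
- Smaller SE → more precise estimate

Relative precision:
- SE / |β̂₁| = 0.2102 / 2.5338 = 8.3%
- Rule of thumb (under 20%: precise; 20% to under 50%: moderately precise; 50% or more: imprecise) → precise

Link to interval estimation: a confidence interval for β₁ is β̂₁ ± t* × 0.2102, so SE sets the half-width per unit of t*.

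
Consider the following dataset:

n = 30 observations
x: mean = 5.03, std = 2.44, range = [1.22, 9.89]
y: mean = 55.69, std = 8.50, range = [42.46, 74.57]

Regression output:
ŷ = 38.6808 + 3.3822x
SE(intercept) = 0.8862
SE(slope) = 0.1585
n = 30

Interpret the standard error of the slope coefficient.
SE(slope) = 0.1585 measures the uncertainty in the estimated slope. The coefficient is estimated precisely (SE/|β̂₁| = 4.7%).

SE(β̂₁) = s / √Sxx, where s is the residual standard deviation and Sxx = Σ(x − x̄)². It is the yardstick for how far β̂₁ = 3.3822 could plausibly be from the true slope.

Relative precision:
- SE / |β̂₁| = 0.1585 / 3.3822 = 4.7%
- Rule of thumb (under 20%: precise; 20% to under 50%: moderately precise; 50% or more: imprecise) → precise

Link to interval estimation: a confidence interval for β₁ is β̂₁ ± t* × 0.1585, so SE sets the half-width per unit of t*.

What drives SE(β̂₁): more residual scatter → larger SE.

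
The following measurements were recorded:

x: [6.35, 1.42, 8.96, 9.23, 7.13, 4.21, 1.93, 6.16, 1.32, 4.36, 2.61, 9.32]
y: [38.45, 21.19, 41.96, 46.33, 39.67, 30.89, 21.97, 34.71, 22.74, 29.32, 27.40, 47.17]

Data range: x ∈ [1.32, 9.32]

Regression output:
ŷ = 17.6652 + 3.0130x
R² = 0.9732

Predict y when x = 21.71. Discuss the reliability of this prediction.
The equation gives ŷ = 83.0774; however x = 21.71 is 12.39 units above the observed range, so this extrapolated value should not be trusted.

Prediction calculation:
ŷ = 17.6652 + 3.0130 × 21.71
ŷ = 83.0774

Reliability:
- Data range: x ∈ [1.32, 9.32]
- Prediction point: x = 21.71 is 12.39 units above the observed range → this is EXTRAPOLATION, not interpolation

Why that matters here:
- The linear relationship may not hold outside the observed range
- R² describes fit only over the sampled x values; it says nothing about behaviour beyond them
- Real relationships often flatten, saturate, or turn nonlinear at extremes

The R² = 0.9732 only validates the fit within [1.32, 9.32]; treat ŷ = 83.0774 with caution.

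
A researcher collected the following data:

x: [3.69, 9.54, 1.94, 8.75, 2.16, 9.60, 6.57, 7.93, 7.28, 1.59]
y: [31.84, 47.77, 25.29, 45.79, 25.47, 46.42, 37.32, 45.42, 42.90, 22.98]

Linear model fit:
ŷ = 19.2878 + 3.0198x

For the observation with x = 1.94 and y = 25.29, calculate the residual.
Residual = 0.1438

The residual is the difference between the actual value and the predicted value:

Residual = y - ŷ

Step 1: Calculate predicted value
ŷ = 19.2878 + 3.0198 × 1.94
ŷ = 25.1462

Step 2: Calculate residual
Residual = 25.29 - 25.1462
Residual = 0.1438

The residual is positive, so the observed y = 25.29 sits above the regression line (the line underestimates it by 0.1438).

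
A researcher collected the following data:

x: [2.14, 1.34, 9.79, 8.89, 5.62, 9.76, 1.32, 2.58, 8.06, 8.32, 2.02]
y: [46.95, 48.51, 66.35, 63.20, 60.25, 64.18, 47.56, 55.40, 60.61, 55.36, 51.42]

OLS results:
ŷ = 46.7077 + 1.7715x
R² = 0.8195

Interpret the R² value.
R² = 0.8195 means 81.95% of the variation in y is explained by the linear relationship with x. This indicates a strong fit.

R² (coefficient of determination) measures the proportion of variance in y explained by the regression model.

Here R² = 0.8195:
- Explained: 81.95% of the variation in y
- Unexplained (residual): 100% − 81.95% = 18.05%
- Rule of thumb (below 0.3 weak; 0.3 to below 0.7 moderate; 0.7 and above strong) → strong

Equivalently, for simple linear regression R² = r², so |r| = √0.8195 ≈ 0.9053.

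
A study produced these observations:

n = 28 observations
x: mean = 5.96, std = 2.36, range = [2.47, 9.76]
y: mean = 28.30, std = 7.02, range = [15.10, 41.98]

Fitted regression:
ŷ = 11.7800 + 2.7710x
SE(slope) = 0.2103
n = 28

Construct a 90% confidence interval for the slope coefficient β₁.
The 90% CI for β₁ is (2.4123, 3.1297)

Confidence interval for the slope:

The 90% CI for β₁ is: β̂₁ ± t*(α/2, n-2) × SE(β̂₁)

Step 1: Find critical t-value
- Confidence level = 0.9
- Degrees of freedom = n - 2 = 28 - 2 = 26
- t*(α/2, 26) = 1.7056

Step 2: Calculate margin of error
Margin = 1.7056 × 0.2103 = 0.3587

Step 3: Construct interval
CI = 2.7710 ± 0.3587
CI = (2.4123, 3.1297)

Interpretation: intervals built this way capture the true β₁ in 90% of repeated samples; here the plausible range for the per-unit effect of x on y is 2.4123 to 3.1297.
Both endpoints are positive, so the data support a genuinely positive slope at this confidence level.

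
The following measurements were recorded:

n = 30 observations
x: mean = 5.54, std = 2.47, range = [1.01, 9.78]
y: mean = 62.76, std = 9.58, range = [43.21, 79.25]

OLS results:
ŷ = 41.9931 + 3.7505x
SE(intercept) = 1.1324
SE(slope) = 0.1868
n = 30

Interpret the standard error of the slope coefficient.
SE(β̂₁) = 0.1868 is the estimated standard deviation of the slope estimate across repeated samples; relative to β̂₁ = 3.7505 that is 5.0%, a precise estimate.

What SE measures:
- The standard error quantifies the sampling variability of the coefficient estimate
- It is the estimated standard deviation of β̂₁ across hypothetical repeated samples of the same size
- Smaller SE → more precise estimate

Relative precision:
- SE / |β̂₁| = 0.1868 / 3.7505 = 5.0%
- Rule of thumb (under 20%: precise; 20% to under 50%: moderately precise; 50% or more: imprecise) → precise

Link to interval estimation: a confidence interval for β₁ is β̂₁ ± t* × 0.1868, so SE sets the half-width per unit of t*.

What drives SE(β̂₁): wider spread of x values → smaller SE; more residual scatter → larger SE.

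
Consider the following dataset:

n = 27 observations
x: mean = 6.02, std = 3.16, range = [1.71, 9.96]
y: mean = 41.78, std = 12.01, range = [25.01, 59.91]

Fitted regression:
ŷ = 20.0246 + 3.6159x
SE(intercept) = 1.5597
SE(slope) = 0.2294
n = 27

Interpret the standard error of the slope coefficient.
The slope 3.6159 is pinned down to within about ±0.2294 (one SE) by these data — relative uncertainty 6.3%, i.e. precise.

SE(β̂₁) = 0.2294 says: if we drew many samples of n = 27 from the same population and refit each time, the fitted slopes would scatter with a standard deviation of roughly 0.2294 around the true β₁.

Relative precision:
- SE / |β̂₁| = 0.2294 / 3.6159 = 6.3%
- Rule of thumb (under 20%: precise; 20% to under 50%: moderately precise; 50% or more: imprecise) → precise

Link to interval estimation: a confidence interval for β₁ is β̂₁ ± t* × 0.2294, so SE sets the half-width per unit of t*.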